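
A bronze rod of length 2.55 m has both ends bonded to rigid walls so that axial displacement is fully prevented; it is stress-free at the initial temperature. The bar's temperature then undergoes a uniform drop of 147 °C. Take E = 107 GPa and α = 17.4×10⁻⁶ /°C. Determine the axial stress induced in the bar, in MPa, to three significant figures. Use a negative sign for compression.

274 MPa

Free thermal expansion αLΔT = 17.4e-6 · 2550 · -147 = -6.522 mm.
The walls impose strain ε = −(-6.522)/2550 = 2.5578e-03; σ = Eε = 107000 · 2.5578e-03 = 273.7 MPa.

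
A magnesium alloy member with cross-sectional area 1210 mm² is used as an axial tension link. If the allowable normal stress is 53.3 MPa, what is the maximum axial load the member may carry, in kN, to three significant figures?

64.5 kN

P_max = σ_allow · A = 53.3 · 1210 = 64490 N = 64.49 kN.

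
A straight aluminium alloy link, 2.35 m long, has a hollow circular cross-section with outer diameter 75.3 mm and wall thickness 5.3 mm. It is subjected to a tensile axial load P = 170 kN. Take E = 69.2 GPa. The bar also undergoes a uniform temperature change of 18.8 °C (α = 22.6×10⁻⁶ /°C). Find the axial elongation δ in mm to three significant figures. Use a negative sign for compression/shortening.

5.95 mm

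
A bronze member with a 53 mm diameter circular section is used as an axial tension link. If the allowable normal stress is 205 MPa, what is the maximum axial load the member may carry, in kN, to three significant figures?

A = 2206 mm².
P_max = σ_allow · A = 205 · 2206 = 452300 N = 452.3 kN.

452 kN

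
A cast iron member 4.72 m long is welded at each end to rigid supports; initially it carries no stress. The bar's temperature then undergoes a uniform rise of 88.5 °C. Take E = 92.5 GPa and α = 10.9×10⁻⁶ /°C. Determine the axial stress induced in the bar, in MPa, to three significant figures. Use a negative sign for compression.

-89.2 MPa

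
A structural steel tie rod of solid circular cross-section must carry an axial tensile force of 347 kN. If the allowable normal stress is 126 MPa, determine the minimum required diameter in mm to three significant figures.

59.2 mm

Required area A ≥ P/σ_allow = 347000/126 = 2754 mm².
For a solid circular section, d ≥ √(4A/π) = 59.22 mm.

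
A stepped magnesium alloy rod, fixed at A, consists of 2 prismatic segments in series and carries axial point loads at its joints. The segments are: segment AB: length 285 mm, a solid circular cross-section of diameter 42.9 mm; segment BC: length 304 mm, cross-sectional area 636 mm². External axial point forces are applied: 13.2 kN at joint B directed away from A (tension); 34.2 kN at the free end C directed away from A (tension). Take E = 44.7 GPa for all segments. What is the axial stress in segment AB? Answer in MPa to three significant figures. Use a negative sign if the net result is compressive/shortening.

Internal axial forces (sectioning from the free end, tension +): N_BC = 34.2 kN, N_AB = 47.4 kN.
A_AB = 1445 mm².
σ_AB = N_AB/A_AB = 47400/1445 = 32.79 MPa.

32.8 MPa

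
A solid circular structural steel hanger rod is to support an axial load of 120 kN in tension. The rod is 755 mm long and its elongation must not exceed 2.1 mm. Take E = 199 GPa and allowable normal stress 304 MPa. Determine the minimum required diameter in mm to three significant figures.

22.4 mm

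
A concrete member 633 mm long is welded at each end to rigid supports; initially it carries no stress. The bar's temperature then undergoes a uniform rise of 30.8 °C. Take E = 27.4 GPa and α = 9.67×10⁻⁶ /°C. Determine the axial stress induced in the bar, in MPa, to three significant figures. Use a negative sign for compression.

Free thermal expansion αLΔT = 9.67e-6 · 633 · 30.8 = 0.1885 mm.
The walls impose strain ε = −(0.1885)/633 = -2.9784e-04; σ = Eε = 27400 · -2.9784e-04 = -8.161 MPa.

-8.16 MPa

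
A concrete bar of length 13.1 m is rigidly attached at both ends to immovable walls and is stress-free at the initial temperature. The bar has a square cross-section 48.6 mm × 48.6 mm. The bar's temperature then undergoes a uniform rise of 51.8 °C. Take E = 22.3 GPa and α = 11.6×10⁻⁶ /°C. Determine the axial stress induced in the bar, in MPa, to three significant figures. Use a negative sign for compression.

-13.4 MPa

Free thermal expansion αLΔT = 11.6e-6 · 13100 · 51.8 = 7.872 mm.
The walls impose strain ε = −(7.872)/13100 = -6.0088e-04; σ = Eε = 22300 · -6.0088e-04 = -13.4 MPa.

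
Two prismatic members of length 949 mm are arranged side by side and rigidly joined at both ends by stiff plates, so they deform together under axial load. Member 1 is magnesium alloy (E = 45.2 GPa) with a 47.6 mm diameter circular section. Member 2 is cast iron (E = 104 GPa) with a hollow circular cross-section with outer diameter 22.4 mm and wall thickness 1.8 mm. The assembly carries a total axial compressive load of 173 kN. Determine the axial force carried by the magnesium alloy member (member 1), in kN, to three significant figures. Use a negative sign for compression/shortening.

A_1 = 1780 mm².
A_2 = 116.5 mm².
Equal strain + equilibrium ⇒ each member carries load in proportion to AE: A₁E₁ = 80430000 N, A₂E₂ = 12110000 N, ΣAE = 92550000 N.
F₁ = P·A₁E₁/ΣAE = -173000·80430000/92550000 = -150400 N.

-150 kN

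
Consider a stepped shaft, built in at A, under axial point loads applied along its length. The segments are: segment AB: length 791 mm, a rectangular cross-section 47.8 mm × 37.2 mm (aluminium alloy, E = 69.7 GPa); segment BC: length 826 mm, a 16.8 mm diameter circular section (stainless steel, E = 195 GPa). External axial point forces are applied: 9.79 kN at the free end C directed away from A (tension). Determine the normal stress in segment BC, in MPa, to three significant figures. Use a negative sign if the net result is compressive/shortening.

44.2 MPa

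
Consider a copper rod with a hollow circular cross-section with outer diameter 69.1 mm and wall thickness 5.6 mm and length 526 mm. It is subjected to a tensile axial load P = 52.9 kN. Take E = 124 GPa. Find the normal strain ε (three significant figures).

A = 1117 mm².
σ = N/A = 47.35 MPa; ε = σ/E = 47.35/124000 = 3.819e-04.

3.82e-04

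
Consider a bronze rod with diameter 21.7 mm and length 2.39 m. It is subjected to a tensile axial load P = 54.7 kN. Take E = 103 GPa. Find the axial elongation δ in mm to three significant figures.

A = 369.8 mm².
δ_mech = NL/(AE) = 54700·2390/(369.8·103000) = 3.432 mm.

3.43 mm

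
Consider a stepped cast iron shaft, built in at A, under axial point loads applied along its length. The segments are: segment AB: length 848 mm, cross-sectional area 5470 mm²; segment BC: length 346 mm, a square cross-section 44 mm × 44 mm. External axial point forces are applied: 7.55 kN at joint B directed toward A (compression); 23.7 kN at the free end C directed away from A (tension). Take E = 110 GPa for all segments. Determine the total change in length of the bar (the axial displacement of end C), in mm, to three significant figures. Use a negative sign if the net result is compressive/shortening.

Internal axial forces (sectioning from the free end, tension +): N_BC = 23.7 kN, N_AB = 16.15 kN.
A_BC = 1936 mm².
δ_AB = 16150·848/(5470·110000) = 0.02276 mm
δ_BC = 23700·346/(1936·110000) = 0.03851 mm
δ = Σδ_i = 0.06127 mm.

0.0613 mm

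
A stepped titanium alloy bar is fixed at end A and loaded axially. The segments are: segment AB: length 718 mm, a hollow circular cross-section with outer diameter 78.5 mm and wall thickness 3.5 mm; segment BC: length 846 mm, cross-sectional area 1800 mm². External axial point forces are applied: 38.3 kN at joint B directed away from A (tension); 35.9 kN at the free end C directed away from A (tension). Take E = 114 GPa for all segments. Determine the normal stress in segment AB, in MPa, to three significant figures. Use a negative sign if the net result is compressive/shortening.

90.0 MPa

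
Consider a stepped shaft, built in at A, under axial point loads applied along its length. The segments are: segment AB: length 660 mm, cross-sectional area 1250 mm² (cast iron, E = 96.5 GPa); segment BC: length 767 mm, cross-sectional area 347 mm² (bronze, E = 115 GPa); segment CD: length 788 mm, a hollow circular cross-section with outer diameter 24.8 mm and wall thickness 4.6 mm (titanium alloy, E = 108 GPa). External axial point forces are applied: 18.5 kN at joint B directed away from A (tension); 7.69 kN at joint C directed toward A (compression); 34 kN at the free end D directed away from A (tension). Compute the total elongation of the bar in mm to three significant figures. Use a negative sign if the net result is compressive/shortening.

Internal axial forces (sectioning from the free end, tension +): N_CD = 34 kN, N_BC = 26.31 kN, N_AB = 44.81 kN.
A_CD = 291.9 mm².
δ_AB = 44810·660/(1250·96500) = 0.2452 mm
δ_BC = 26310·767/(347·115000) = 0.5057 mm
δ_CD = 34000·788/(291.9·108000) = 0.8498 mm
δ = Σδ_i = 1.601 mm.

1.60 mm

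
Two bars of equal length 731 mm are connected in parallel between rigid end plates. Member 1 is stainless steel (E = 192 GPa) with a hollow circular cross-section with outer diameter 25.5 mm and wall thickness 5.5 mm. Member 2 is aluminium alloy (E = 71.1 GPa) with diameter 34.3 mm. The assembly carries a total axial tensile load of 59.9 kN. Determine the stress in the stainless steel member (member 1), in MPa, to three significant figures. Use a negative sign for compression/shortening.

87.1 MPa

A_1 = 345.6 mm².
A_2 = 924 mm².
Equal strain + equilibrium ⇒ each member carries load in proportion to AE: A₁E₁ = 66350000 N, A₂E₂ = 65700000 N, ΣAE = 132000000 N.
σ₁ = P·E₁/ΣAE = 59900·192000/132000000 = 87.1 MPa.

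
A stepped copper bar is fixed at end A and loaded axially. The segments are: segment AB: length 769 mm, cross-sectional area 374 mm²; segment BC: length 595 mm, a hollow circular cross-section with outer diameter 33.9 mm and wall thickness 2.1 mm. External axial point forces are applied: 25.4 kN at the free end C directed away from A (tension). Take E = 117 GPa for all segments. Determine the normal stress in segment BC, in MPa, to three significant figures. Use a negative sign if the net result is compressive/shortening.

121 MPa

Internal axial forces (sectioning from the free end, tension +): N_BC = 25.4 kN, N_AB = 25.4 kN.
A_BC = 209.8 mm².
σ_BC = N_BC/A_BC = 25400/209.8 = 121.1 MPa.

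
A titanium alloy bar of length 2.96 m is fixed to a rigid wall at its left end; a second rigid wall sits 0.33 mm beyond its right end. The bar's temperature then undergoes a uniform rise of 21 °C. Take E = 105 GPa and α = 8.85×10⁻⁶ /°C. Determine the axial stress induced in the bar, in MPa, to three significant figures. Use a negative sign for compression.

Free thermal expansion αLΔT = 8.85e-6 · 2960 · 21 = 0.5501 mm.
The walls engage after the gap closes; constrained expansion = 0.5501 − 0.33 = 0.2201 mm.
The walls impose strain ε = −(0.2201)/2960 = -7.4364e-05; σ = Eε = 105000 · -7.4364e-05 = -7.808 MPa.

-7.81 MPa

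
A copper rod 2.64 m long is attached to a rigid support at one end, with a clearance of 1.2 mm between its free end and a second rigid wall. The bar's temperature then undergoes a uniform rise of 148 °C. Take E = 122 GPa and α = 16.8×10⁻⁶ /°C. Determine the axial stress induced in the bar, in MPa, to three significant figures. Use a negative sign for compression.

-248 MPa

Free thermal expansion αLΔT = 16.8e-6 · 2640 · 148 = 6.564 mm.
The walls engage after the gap closes; constrained expansion = 6.564 − 1.2 = 5.364 mm.
The walls impose strain ε = −(5.364)/2640 = -2.0319e-03; σ = Eε = 122000 · -2.0319e-03 = -247.9 MPa.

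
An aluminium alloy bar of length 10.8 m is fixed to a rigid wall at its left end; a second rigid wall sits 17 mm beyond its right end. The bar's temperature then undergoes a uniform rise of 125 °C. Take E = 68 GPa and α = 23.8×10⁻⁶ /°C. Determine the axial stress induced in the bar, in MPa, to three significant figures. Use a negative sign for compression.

Free thermal expansion αLΔT = 23.8e-6 · 10800 · 125 = 32.13 mm.
The walls engage after the gap closes; constrained expansion = 32.13 − 17 = 15.13 mm.
The walls impose strain ε = −(15.13)/10800 = -1.4009e-03; σ = Eε = 68000 · -1.4009e-03 = -95.26 MPa.

-95.3 MPa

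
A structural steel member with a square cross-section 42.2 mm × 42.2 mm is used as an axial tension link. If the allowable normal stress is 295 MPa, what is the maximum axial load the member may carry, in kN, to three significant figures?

525 kN

A = 1781 mm².
P_max = σ_allow · A = 295 · 1781 = 525300 N = 525.3 kN.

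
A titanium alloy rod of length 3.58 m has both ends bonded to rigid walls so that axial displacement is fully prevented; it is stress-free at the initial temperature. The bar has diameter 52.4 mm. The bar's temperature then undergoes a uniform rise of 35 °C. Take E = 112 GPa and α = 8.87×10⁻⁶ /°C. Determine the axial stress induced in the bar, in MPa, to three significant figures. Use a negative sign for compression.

-34.8 MPa

Free thermal expansion αLΔT = 8.87e-6 · 3580 · 35 = 1.111 mm.
The walls impose strain ε = −(1.111)/3580 = -3.1045e-04; σ = Eε = 112000 · -3.1045e-04 = -34.77 MPa.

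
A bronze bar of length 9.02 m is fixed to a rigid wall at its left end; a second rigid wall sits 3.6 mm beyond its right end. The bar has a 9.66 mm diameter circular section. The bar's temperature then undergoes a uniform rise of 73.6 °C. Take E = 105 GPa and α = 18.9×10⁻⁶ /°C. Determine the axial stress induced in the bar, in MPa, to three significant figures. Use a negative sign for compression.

-104 MPa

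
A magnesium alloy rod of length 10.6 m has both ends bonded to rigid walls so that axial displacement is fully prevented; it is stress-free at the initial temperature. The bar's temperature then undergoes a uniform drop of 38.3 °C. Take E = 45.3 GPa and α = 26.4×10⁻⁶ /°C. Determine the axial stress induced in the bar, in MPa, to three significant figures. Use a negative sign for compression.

Free thermal expansion αLΔT = 26.4e-6 · 10600 · -38.3 = -10.72 mm.
The walls impose strain ε = −(-10.72)/10600 = 1.0111e-03; σ = Eε = 45300 · 1.0111e-03 = 45.8 MPa.

45.8 MPa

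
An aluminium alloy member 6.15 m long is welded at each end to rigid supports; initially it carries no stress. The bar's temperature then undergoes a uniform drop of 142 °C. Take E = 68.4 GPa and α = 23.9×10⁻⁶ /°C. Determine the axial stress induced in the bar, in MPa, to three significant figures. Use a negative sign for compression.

232 MPa

Free thermal expansion αLΔT = 23.9e-6 · 6150 · -142 = -20.87 mm.
The walls impose strain ε = −(-20.87)/6150 = 3.3938e-03; σ = Eε = 68400 · 3.3938e-03 = 232.1 MPa.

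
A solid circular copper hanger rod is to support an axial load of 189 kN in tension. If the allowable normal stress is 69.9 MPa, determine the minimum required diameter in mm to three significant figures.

Required area A ≥ P/σ_allow = 189000/69.9 = 2704 mm².
For a solid circular section, d ≥ √(4A/π) = 58.67 mm.

58.7 mm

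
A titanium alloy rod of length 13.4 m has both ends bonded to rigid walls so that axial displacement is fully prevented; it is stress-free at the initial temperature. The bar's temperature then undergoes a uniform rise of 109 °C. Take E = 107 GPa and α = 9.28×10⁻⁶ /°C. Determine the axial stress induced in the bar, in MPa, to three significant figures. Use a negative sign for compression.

-108 MPa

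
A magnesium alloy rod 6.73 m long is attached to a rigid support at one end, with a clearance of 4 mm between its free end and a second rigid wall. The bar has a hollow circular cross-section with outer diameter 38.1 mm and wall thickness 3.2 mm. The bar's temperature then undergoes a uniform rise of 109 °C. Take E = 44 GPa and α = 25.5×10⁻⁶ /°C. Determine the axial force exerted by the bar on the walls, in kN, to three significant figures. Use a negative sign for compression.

-33.7 kN

Free thermal expansion αLΔT = 25.5e-6 · 6730 · 109 = 18.71 mm.
The walls engage after the gap closes; constrained expansion = 18.71 − 4 = 14.71 mm.
The walls impose strain ε = −(14.71)/6730 = -2.1851e-03; σ = Eε = 44000 · -2.1851e-03 = -96.15 MPa.
Wall reaction R = σ·A = -96.15·350.9 = -33730 N = -33.73 kN.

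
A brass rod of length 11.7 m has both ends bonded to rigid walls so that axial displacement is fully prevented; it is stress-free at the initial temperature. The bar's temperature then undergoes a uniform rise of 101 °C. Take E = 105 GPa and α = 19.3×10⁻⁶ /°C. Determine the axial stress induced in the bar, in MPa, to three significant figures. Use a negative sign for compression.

Free thermal expansion αLΔT = 19.3e-6 · 11700 · 101 = 22.81 mm.
The walls impose strain ε = −(22.81)/11700 = -1.9493e-03; σ = Eε = 105000 · -1.9493e-03 = -204.7 MPa.

-205 MPa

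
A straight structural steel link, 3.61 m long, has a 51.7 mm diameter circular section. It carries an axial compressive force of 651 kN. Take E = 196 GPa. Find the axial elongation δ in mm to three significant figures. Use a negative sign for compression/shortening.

A = 2099 mm².
δ_mech = NL/(AE) = -651000·3610/(2099·196000) = -5.712 mm.

-5.71 mm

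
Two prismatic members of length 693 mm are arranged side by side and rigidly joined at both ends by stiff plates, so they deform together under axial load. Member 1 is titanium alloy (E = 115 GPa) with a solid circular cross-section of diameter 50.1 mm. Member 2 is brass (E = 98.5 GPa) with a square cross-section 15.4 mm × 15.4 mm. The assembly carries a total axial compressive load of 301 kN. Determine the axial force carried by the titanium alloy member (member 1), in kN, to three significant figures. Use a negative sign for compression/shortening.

-273 kN

A_1 = 1971 mm².
A_2 = 237.2 mm².
Equal strain + equilibrium ⇒ each member carries load in proportion to AE: A₁E₁ = 226700000 N, A₂E₂ = 23360000 N, ΣAE = 250100000 N.
F₁ = P·A₁E₁/ΣAE = -301000·226700000/250100000 = -272900 N.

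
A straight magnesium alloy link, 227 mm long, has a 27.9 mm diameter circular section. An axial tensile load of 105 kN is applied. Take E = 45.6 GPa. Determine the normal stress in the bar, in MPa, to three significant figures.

172 MPa

A = 611.4 mm².
σ = N/A = 105000/611.4 = 171.7 MPa.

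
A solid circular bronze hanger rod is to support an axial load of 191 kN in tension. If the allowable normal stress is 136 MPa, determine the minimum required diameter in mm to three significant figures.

Required area A ≥ P/σ_allow = 191000/136 = 1404 mm².
For a solid circular section, d ≥ √(4A/π) = 42.29 mm.

42.3 mm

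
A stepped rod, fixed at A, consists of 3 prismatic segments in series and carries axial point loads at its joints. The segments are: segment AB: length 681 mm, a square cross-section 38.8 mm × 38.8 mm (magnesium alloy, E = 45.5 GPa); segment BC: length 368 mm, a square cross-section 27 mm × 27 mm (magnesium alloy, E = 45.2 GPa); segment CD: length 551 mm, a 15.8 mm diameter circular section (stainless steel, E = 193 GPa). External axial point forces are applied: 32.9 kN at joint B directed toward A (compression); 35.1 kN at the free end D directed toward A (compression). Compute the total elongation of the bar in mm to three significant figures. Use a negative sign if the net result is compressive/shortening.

-1.58 mm

Internal axial forces (sectioning from the free end, tension +): N_CD = -35.1 kN, N_BC = -35.1 kN, N_AB = -68 kN.
A_AB = 1505 mm².
A_BC = 729 mm².
A_CD = 196.1 mm².
δ_AB = -68000·681/(1505·45500) = -0.6761 mm
δ_BC = -35100·368/(729·45200) = -0.392 mm
δ_CD = -35100·551/(196.1·193000) = -0.5111 mm
δ = Σδ_i = -1.579 mm.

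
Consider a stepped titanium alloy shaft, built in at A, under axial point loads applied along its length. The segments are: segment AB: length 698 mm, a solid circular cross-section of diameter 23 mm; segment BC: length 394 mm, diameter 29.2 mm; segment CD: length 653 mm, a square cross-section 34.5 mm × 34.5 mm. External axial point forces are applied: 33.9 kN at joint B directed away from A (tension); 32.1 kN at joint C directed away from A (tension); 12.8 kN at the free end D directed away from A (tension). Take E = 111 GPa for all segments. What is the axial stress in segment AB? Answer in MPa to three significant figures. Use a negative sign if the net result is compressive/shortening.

Internal axial forces (sectioning from the free end, tension +): N_CD = 12.8 kN, N_BC = 44.9 kN, N_AB = 78.8 kN.
A_AB = 415.5 mm².
σ_AB = N_AB/A_AB = 78800/415.5 = 189.7 MPa.

190 MPa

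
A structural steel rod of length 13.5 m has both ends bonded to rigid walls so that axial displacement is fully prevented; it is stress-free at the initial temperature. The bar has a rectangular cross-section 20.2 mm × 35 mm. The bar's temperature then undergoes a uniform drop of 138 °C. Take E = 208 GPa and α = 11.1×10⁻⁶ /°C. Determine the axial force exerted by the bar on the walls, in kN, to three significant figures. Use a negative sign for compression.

Free thermal expansion αLΔT = 11.1e-6 · 13500 · -138 = -20.68 mm.
The walls impose strain ε = −(-20.68)/13500 = 1.5318e-03; σ = Eε = 208000 · 1.5318e-03 = 318.6 MPa.
Wall reaction R = σ·A = 318.6·707 = 225300 N = 225.3 kN.

225 kN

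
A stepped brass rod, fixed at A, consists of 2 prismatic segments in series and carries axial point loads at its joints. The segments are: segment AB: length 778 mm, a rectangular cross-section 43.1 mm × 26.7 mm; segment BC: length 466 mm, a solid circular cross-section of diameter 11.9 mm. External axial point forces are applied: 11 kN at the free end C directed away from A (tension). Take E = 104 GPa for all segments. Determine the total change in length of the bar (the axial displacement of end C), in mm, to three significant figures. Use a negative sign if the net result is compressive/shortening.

0.515 mm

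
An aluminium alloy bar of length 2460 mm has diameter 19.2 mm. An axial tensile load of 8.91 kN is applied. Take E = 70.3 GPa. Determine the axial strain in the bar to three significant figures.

4.38e-04

A = 289.5 mm².
σ = N/A = 30.77 MPa; ε = σ/E = 30.77/70300 = 4.378e-04.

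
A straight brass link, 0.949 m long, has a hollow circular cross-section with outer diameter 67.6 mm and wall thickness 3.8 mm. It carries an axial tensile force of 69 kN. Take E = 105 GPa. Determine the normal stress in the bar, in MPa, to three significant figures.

A = 761.6 mm².
σ = N/A = 69000/761.6 = 90.59 MPa.

90.6 MPa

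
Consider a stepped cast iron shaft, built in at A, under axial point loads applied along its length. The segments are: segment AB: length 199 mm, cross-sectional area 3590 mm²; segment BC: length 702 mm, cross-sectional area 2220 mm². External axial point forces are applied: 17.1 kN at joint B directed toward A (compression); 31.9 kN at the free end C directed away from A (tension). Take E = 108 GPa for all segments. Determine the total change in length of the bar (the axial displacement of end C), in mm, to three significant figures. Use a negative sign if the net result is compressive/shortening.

0.101 mm

Internal axial forces (sectioning from the free end, tension +): N_BC = 31.9 kN, N_AB = 14.8 kN.
δ_AB = 14800·199/(3590·108000) = 0.007596 mm
δ_BC = 31900·702/(2220·108000) = 0.0934 mm
δ = Σδ_i = 0.101 mm.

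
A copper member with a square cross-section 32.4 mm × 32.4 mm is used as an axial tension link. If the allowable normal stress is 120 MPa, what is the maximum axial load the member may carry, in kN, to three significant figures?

126 kN

A = 1050 mm².
P_max = σ_allow · A = 120 · 1050 = 126000 N = 126 kN.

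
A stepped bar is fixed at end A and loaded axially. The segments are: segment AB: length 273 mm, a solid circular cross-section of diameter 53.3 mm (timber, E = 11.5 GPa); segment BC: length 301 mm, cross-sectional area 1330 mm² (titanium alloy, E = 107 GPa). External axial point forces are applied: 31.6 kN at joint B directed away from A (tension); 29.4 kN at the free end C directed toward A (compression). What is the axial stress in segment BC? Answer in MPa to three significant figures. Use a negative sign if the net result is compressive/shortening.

-22.1 MPa

Internal axial forces (sectioning from the free end, tension +): N_BC = -29.4 kN, N_AB = 2.2 kN.
σ_BC = N_BC/A_BC = -29400/1330 = -22.11 MPa.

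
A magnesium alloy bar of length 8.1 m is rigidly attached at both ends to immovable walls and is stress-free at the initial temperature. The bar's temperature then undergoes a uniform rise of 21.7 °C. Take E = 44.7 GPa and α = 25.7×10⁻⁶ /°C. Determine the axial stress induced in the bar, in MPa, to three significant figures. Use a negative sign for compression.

-24.9 MPa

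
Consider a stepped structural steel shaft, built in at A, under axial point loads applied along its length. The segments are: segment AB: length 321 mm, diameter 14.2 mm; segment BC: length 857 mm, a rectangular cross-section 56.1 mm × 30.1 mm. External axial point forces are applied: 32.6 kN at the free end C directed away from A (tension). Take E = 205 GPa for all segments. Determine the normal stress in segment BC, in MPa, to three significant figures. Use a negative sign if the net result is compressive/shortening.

19.3 MPa

Internal axial forces (sectioning from the free end, tension +): N_BC = 32.6 kN, N_AB = 32.6 kN.
A_BC = 1689 mm².
σ_BC = N_BC/A_BC = 32600/1689 = 19.31 MPa.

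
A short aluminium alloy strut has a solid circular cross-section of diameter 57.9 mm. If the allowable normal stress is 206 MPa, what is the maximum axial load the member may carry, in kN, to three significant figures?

542 kN

A = 2633 mm².
P_max = σ_allow · A = 206 · 2633 = 542400 N = 542.4 kN.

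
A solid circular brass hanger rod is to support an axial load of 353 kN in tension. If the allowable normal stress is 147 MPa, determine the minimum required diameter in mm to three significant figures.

Required area A ≥ P/σ_allow = 353000/147 = 2401 mm².
For a solid circular section, d ≥ √(4A/π) = 55.29 mm.

55.3 mm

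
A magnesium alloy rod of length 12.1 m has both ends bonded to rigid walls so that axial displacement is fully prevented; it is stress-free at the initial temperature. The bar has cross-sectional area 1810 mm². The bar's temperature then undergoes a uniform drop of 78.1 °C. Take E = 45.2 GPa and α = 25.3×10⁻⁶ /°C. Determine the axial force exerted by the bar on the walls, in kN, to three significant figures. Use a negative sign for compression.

Free thermal expansion αLΔT = 25.3e-6 · 12100 · -78.1 = -23.91 mm.
The walls impose strain ε = −(-23.91)/12100 = 1.9759e-03; σ = Eε = 45200 · 1.9759e-03 = 89.31 MPa.
Wall reaction R = σ·A = 89.31·1810 = 161700 N = 161.7 kN.

162 kN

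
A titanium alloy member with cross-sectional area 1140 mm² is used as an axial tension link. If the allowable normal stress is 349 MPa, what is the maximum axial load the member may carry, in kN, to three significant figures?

398 kN

P_max = σ_allow · A = 349 · 1140 = 397900 N = 397.9 kN.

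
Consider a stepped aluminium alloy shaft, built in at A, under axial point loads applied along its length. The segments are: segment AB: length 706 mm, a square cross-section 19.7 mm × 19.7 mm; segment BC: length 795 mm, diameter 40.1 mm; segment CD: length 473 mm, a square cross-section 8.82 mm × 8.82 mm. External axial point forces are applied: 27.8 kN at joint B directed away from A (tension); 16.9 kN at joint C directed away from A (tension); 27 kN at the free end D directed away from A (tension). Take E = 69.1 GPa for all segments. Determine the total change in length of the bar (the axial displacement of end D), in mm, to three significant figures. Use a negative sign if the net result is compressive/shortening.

4.66 mm

Internal axial forces (sectioning from the free end, tension +): N_CD = 27 kN, N_BC = 43.9 kN, N_AB = 71.7 kN.
A_AB = 388.1 mm².
A_BC = 1263 mm².
A_CD = 77.79 mm².
δ_AB = 71700·706/(388.1·69100) = 1.888 mm
δ_BC = 43900·795/(1263·69100) = 0.3999 mm
δ_CD = 27000·473/(77.79·69100) = 2.376 mm
δ = Σδ_i = 4.663 mm.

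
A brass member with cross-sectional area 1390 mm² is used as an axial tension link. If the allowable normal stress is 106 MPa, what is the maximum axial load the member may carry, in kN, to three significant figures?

P_max = σ_allow · A = 106 · 1390 = 147300 N = 147.3 kN.

147 kN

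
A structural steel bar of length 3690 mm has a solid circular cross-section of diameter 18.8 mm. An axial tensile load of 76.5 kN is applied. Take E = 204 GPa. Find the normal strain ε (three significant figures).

A = 277.6 mm².
σ = N/A = 275.6 MPa; ε = σ/E = 275.6/204000 = 1.351e-03.

0.00135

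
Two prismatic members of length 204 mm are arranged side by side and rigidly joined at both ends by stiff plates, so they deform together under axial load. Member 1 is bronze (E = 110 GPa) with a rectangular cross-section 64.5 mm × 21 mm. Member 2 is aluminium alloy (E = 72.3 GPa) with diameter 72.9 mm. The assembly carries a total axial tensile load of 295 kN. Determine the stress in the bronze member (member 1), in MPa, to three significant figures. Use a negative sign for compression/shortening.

A_1 = 1354 mm².
A_2 = 4174 mm².
Equal strain + equilibrium ⇒ each member carries load in proportion to AE: A₁E₁ = 149000000 N, A₂E₂ = 301800000 N, ΣAE = 450800000 N.
σ₁ = P·E₁/ΣAE = 295000·110000/450800000 = 71.99 MPa.

72.0 MPa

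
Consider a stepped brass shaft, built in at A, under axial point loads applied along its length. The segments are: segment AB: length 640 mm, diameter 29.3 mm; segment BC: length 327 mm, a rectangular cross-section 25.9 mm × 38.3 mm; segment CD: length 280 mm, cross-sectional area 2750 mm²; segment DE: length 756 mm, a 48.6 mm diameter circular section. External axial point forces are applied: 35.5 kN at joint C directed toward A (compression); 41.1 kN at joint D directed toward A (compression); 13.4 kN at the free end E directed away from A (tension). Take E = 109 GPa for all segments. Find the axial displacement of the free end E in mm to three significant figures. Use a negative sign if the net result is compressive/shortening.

-0.717 mm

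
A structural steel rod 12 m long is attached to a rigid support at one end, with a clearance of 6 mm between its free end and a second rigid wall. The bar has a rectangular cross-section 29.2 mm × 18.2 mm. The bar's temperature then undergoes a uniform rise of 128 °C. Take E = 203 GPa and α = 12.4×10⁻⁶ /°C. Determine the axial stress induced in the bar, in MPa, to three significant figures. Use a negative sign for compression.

Free thermal expansion αLΔT = 12.4e-6 · 12000 · 128 = 19.05 mm.
The walls engage after the gap closes; constrained expansion = 19.05 − 6 = 13.05 mm.
The walls impose strain ε = −(13.05)/12000 = -1.0872e-03; σ = Eε = 203000 · -1.0872e-03 = -220.7 MPa.

-221 MPa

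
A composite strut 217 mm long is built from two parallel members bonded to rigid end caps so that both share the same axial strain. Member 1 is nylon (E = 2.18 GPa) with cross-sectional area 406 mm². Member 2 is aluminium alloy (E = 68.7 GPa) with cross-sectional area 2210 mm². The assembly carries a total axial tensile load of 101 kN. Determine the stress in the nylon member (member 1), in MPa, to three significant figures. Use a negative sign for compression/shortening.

1.44 MPa

Equal strain + equilibrium ⇒ each member carries load in proportion to AE: A₁E₁ = 885100 N, A₂E₂ = 151800000 N, ΣAE = 152700000 N.
σ₁ = P·E₁/ΣAE = 101000·2180/152700000 = 1.442 MPa.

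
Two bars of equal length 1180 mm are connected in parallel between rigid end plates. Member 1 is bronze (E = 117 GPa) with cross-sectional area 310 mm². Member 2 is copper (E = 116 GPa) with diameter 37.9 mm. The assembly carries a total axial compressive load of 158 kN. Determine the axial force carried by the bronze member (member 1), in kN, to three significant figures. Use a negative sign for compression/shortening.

A_2 = 1128 mm².
Equal strain + equilibrium ⇒ each member carries load in proportion to AE: A₁E₁ = 36270000 N, A₂E₂ = 130900000 N, ΣAE = 167100000 N.
F₁ = P·A₁E₁/ΣAE = -158000·36270000/167100000 = -34290 N.

-34.3 kN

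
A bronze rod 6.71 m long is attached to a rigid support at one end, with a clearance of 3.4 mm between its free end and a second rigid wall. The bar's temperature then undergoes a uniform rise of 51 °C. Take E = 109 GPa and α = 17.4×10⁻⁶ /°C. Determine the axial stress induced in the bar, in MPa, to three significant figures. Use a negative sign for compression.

-41.5 MPa

Free thermal expansion αLΔT = 17.4e-6 · 6710 · 51 = 5.954 mm.
The walls engage after the gap closes; constrained expansion = 5.954 − 3.4 = 2.554 mm.
The walls impose strain ε = −(2.554)/6710 = -3.8069e-04; σ = Eε = 109000 · -3.8069e-04 = -41.5 MPa.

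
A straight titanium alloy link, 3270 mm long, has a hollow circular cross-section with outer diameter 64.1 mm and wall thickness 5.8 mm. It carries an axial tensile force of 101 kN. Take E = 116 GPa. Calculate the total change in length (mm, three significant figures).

2.68 mm

A = 1062 mm².
δ_mech = NL/(AE) = 101000·3270/(1062·116000) = 2.68 mm.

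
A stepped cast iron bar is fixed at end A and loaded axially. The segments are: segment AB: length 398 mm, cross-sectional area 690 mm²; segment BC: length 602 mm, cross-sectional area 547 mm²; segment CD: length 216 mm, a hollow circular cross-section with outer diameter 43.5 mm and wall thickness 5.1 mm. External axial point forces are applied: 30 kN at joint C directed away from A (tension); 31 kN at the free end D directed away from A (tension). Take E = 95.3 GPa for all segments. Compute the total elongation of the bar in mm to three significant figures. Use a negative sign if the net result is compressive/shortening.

1.19 mm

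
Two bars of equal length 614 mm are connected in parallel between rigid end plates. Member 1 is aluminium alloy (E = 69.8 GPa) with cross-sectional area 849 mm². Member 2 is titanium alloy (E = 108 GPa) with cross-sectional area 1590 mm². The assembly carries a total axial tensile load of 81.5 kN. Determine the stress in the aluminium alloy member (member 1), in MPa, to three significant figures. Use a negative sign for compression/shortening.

Equal strain + equilibrium ⇒ each member carries load in proportion to AE: A₁E₁ = 59260000 N, A₂E₂ = 171700000 N, ΣAE = 231000000 N.
σ₁ = P·E₁/ΣAE = 81500·69800/231000000 = 24.63 MPa.

24.6 MPa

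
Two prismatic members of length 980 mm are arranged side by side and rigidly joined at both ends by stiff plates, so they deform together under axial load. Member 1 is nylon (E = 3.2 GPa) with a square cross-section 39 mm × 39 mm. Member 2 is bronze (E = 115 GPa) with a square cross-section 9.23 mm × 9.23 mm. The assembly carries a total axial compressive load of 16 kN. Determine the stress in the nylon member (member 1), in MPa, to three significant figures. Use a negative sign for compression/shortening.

-3.49 MPa

A_1 = 1521 mm².
A_2 = 85.19 mm².
Equal strain + equilibrium ⇒ each member carries load in proportion to AE: A₁E₁ = 4867000 N, A₂E₂ = 9797000 N, ΣAE = 14660000 N.
σ₁ = P·E₁/ΣAE = -16000·3200/14660000 = -3.491 MPa.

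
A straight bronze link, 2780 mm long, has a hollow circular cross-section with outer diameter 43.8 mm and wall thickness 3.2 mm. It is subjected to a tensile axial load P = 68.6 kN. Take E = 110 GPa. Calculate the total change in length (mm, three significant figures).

A = 408.2 mm².
δ_mech = NL/(AE) = 68600·2780/(408.2·110000) = 4.248 mm.

4.25 mm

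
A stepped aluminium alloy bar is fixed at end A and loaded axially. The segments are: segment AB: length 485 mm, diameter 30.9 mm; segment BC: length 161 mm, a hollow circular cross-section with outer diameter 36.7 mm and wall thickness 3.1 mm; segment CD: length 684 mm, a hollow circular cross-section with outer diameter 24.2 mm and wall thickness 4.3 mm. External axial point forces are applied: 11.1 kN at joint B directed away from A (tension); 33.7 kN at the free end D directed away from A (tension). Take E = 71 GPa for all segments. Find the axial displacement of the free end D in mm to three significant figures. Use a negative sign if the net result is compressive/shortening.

Internal axial forces (sectioning from the free end, tension +): N_CD = 33.7 kN, N_BC = 33.7 kN, N_AB = 44.8 kN.
A_AB = 749.9 mm².
A_BC = 327.2 mm².
A_CD = 268.8 mm².
δ_AB = 44800·485/(749.9·71000) = 0.4081 mm
δ_BC = 33700·161/(327.2·71000) = 0.2335 mm
δ_CD = 33700·684/(268.8·71000) = 1.208 mm
δ = Σδ_i = 1.849 mm.

1.85 mm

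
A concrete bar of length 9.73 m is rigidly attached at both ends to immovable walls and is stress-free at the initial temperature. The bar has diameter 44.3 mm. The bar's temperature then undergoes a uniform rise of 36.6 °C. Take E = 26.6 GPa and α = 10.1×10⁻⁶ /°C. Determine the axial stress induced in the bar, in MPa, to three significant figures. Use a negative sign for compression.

Free thermal expansion αLΔT = 10.1e-6 · 9730 · 36.6 = 3.597 mm.
The walls impose strain ε = −(3.597)/9730 = -3.6966e-04; σ = Eε = 26600 · -3.6966e-04 = -9.833 MPa.

-9.83 MPa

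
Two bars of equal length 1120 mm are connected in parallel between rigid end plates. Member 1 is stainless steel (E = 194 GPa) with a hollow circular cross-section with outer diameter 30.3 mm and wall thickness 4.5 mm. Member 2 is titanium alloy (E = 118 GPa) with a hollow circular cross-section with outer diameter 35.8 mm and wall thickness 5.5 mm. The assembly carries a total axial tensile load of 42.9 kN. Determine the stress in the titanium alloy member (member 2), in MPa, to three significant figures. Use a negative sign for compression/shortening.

A_1 = 364.7 mm².
A_2 = 523.5 mm².
Equal strain + equilibrium ⇒ each member carries load in proportion to AE: A₁E₁ = 70760000 N, A₂E₂ = 61780000 N, ΣAE = 132500000 N.
σ₂ = P·E₂/ΣAE = 42900·118000/132500000 = 38.19 MPa.

38.2 MPa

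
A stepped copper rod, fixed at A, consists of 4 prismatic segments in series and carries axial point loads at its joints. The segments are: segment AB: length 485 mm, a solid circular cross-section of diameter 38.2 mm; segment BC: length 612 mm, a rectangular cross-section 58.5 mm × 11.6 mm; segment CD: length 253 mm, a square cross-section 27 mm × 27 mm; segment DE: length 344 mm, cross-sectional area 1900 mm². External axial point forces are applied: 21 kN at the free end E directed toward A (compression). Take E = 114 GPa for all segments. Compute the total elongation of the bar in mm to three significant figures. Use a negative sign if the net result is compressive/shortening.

Internal axial forces (sectioning from the free end, tension +): N_DE = -21 kN, N_CD = -21 kN, N_BC = -21 kN, N_AB = -21 kN.
A_AB = 1146 mm².
A_BC = 678.6 mm².
A_CD = 729 mm².
δ_AB = -21000·485/(1146·114000) = -0.07795 mm
δ_BC = -21000·612/(678.6·114000) = -0.1661 mm
δ_CD = -21000·253/(729·114000) = -0.06393 mm
δ_DE = -21000·344/(1900·114000) = -0.03335 mm
δ = Σδ_i = -0.3414 mm.

-0.341 mm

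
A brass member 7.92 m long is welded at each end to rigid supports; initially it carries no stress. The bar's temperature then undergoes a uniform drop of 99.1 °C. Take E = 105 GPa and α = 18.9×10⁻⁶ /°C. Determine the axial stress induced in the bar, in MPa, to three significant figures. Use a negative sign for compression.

Free thermal expansion αLΔT = 18.9e-6 · 7920 · -99.1 = -14.83 mm.
The walls impose strain ε = −(-14.83)/7920 = 1.8730e-03; σ = Eε = 105000 · 1.8730e-03 = 196.7 MPa.

197 MPa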